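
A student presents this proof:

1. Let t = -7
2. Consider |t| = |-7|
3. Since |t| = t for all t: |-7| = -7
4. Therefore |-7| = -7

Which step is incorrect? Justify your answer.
Step 3: Since |t| = t for all t: |-7| = -7

Step 3 incorrectly states that |t| = t for all t. The correct definition is |t| = t when t >= 0, and |t| = -t when t < 0. Since -7 < 0, we have |-7| = -(-7) = 7, not -7.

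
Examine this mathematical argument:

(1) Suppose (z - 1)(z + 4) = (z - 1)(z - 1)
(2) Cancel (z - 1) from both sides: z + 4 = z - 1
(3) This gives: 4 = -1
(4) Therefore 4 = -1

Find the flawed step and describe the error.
Step 2: Cancel (z - 1) from both sides: z + 4 = z - 1

Step 2 cancels (z - 1) from both sides. This is only valid if (z - 1) ≠ 0, i.e., z ≠ 1. When z = 1, both sides equal zero regardless of the other factors. The correct approach requires considering z = 1 as a separate case.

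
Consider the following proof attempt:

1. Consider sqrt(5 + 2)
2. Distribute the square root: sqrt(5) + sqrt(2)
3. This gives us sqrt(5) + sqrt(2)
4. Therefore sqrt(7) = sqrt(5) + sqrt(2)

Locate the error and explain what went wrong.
Step 2: Distribute the square root: sqrt(5) + sqrt(2)

Step 2 incorrectly 'distributes' the square root over addition. The square root function does not distribute: sqrt(a + b) ≠ sqrt(a) + sqrt(b). In fact, sqrt(5 + 2) = sqrt(7) ≈ 2.6458, while sqrt(5) + sqrt(2) ≈ 3.6503.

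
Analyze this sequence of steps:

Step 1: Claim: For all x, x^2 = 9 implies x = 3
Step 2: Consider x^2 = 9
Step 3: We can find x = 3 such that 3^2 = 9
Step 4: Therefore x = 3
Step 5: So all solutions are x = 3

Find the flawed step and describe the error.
Step 4: Therefore x = 3

Step 4 incorrectly concludes that x = 3 is the only solution. The proof shows that x = 3 is A solution (existence), but does not show it is the ONLY solution (uniqueness). In fact, x = -3 is also a solution since (-3)^2 = 9. Finding one solution doesn't prove there are no others.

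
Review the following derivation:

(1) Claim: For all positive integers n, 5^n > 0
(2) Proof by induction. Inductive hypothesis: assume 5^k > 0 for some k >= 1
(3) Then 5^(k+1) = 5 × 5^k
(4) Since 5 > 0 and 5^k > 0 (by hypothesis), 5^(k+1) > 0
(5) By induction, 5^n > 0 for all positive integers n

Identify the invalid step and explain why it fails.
Step 5: By induction, 5^n > 0 for all positive integers n

Step 5 concludes the proof by induction, but no base case was ever established. A valid induction proof requires: (1) a base case proving 5^1 > 0, and (2) an inductive step showing IF 5^k > 0 THEN 5^(k+1) > 0. Steps 2-4 correctly establish the inductive step, but without the base case the conclusion in step 5 does not follow.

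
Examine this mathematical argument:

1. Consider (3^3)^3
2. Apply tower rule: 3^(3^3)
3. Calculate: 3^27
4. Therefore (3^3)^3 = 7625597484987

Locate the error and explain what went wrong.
Step 2: Apply tower rule: 3^(3^3)

Step 2 incorrectly states that (a^b)^c = a^(b^c). The correct rule is (a^b)^c = a^(b×c). The actual value is (3^3)^3 = 3^9 = 19683, not 3^27 = 7625597484987.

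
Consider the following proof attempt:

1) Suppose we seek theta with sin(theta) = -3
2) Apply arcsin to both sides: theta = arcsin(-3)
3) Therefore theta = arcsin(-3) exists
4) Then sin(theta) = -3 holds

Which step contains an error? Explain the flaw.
Step 2: Apply arcsin to both sides: theta = arcsin(-3)

Step 2 applies arcsin to -3. However, arcsin(x) is only defined for x in [-1, 1] because sin(theta) can only produce values in that range. Since |-3| > 1, arcsin(-3) is undefined. There is no angle whose sine equals -3.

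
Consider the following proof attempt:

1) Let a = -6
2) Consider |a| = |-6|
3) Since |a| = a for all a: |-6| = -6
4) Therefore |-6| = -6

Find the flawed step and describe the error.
Step 3: Since |a| = a for all a: |-6| = -6

Step 3 incorrectly states that |a| = a for all a. The correct definition is |a| = a when a >= 0, and |a| = -a when a < 0. Since -6 < 0, we have |-6| = -(-6) = 6, not -6.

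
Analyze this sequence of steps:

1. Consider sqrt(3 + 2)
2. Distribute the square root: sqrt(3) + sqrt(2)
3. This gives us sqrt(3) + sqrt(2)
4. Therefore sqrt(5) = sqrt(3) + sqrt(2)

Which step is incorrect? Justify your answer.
Step 2: Distribute the square root: sqrt(3) + sqrt(2)

Step 2 incorrectly 'distributes' the square root over addition. The square root function does not distribute: sqrt(a + b) ≠ sqrt(a) + sqrt(b). In fact, sqrt(3 + 2) = sqrt(5) ≈ 2.2361, while sqrt(3) + sqrt(2) ≈ 3.1463.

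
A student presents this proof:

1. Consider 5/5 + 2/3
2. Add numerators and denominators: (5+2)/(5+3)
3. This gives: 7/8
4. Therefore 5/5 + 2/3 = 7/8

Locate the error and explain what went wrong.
Step 2: Add numerators and denominators: (5+2)/(5+3)

Step 2 incorrectly adds fractions by separately adding numerators and denominators. This is wrong. The correct method requires a common denominator: 5/5 + 2/3 = (5×3 + 2×5)/(5×3) = 25/15 = 5/3. The method used gives 7/8, which is different.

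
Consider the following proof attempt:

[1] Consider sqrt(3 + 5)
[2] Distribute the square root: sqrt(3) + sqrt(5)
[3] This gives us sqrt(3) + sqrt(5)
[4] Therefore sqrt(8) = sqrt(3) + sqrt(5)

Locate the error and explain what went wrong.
Step 2: Distribute the square root: sqrt(3) + sqrt(5)

Step 2 incorrectly 'distributes' the square root over addition. The square root function does not distribute: sqrt(a + b) ≠ sqrt(a) + sqrt(b). In fact, sqrt(3 + 5) = sqrt(8) ≈ 2.8284, while sqrt(3) + sqrt(5) ≈ 3.9681.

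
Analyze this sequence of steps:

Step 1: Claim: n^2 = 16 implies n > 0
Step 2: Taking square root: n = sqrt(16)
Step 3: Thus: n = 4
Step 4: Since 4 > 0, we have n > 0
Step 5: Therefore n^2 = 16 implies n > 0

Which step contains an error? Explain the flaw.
Step 2: Taking square root: n = sqrt(16)

Step 2 takes the square root and assumes the positive root only. The equation n^2 = 16 actually has two solutions: n = 4 and n = -4. The proof silently assumes n > 0 without justification, then uses this assumption to conclude n > 0, which is circular. The counterexample n = -4 shows the claim is false.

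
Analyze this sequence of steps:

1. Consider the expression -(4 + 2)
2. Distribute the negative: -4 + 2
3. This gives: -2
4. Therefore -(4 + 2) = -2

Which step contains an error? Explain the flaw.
Step 2: Distribute the negative: -4 + 2

Step 2 incorrectly distributes the negative sign. The correct distribution is -(4 + 2) = -4 - 2 = -6. The negative must be applied to both terms, not just the first. The error treats -(4 + 2) as -4 + 2, which equals -2 instead of -6.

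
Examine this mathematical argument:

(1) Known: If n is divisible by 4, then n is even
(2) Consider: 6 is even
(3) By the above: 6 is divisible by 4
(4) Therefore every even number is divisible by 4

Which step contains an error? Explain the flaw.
Step 3: By the above: 6 is divisible by 4

Step 3 commits the fallacy of affirming the consequent. The known fact 'divisible by 4 → even' does NOT imply 'even → divisible by 4'. That would be the converse, which is false. For example, 6 is even but 6 ÷ 4 = 1.50, which is not an integer.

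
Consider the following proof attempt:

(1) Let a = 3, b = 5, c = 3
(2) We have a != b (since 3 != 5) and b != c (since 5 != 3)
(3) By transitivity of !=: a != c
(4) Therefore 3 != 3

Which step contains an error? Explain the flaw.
Step 3: By transitivity of !=: a != c

Step 3 incorrectly applies transitivity to the '!=' relation. Transitivity states: if a R b and b R c, then a R c. However, '!=' is not transitive. Counterexample: 3 != 5 and 5 != 3, but 3 = 3 (both equal 3). Transitivity holds for relations like <, <=, =, but not for !=.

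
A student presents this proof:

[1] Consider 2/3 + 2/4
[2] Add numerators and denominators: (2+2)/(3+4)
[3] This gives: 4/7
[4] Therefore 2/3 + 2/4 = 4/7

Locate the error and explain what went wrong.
Step 2: Add numerators and denominators: (2+2)/(3+4)

Step 2 incorrectly adds fractions by separately adding numerators and denominators. This is wrong. The correct method requires a common denominator: 2/3 + 2/4 = (2×4 + 2×3)/(3×4) = 14/12 = 7/6. The method used gives 4/7, which is different.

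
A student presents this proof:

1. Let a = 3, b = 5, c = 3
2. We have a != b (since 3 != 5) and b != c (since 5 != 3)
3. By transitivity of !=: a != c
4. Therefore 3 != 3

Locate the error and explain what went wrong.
Step 3: By transitivity of !=: a != c

Step 3 incorrectly applies transitivity to the '!=' relation. Transitivity states: if a R b and b R c, then a R c. However, '!=' is not transitive. Counterexample: 3 != 5 and 5 != 3, but 3 = 3 (both equal 3). Transitivity holds for relations like <, <=, =, but not for !=.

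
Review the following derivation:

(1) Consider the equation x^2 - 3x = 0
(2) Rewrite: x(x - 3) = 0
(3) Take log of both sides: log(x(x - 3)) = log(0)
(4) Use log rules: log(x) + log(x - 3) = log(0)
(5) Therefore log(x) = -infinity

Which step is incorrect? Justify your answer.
Step 3: Take log of both sides: log(x(x - 3)) = log(0)

Step 3 takes the logarithm of both sides, resulting in log(0) on the right side. The logarithm is only defined for positive numbers; log(0) is undefined (approaches negative infinity). This operation is invalid.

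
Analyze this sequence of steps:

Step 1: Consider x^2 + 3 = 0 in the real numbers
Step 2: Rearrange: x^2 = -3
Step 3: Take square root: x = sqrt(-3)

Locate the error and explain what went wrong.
Step 3: Take square root: x = sqrt(-3)

Step 3 takes the square root of -3, which is negative. In the real number system, the square root of a negative number is undefined. The equation x^2 + 3 = 0 has no real solutions. Square roots of negative numbers only exist in the complex numbers.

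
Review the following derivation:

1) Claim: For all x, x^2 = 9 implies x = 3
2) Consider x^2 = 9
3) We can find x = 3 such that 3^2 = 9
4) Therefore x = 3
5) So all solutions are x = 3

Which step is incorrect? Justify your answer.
Step 4: Therefore x = 3

Step 4 incorrectly concludes that x = 3 is the only solution. The proof shows that x = 3 is A solution (existence), but does not show it is the ONLY solution (uniqueness). In fact, x = -3 is also a solution since (-3)^2 = 9. Finding one solution doesn't prove there are no others.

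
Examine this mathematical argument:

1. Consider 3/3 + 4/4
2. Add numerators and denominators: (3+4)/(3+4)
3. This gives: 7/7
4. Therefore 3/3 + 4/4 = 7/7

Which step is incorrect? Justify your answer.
Step 2: Add numerators and denominators: (3+4)/(3+4)

Step 2 incorrectly adds fractions by separately adding numerators and denominators. This is wrong. The correct method requires a common denominator: 3/3 + 4/4 = (3×4 + 4×3)/(3×4) = 24/12 = 2. The method used gives 7/7, which is different.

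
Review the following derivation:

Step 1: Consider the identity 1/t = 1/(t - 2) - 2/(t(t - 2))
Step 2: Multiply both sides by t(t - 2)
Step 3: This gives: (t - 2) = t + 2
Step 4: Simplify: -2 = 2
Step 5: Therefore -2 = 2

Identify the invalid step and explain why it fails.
Step 3: This gives: (t - 2) = t + 2

Step 3 makes a sign error when clearing denominators. Multiplying -2/(t(t - 2)) by t(t - 2) gives -2, not +2. The correct result is (t - 2) = t - 2, which is trivially true, not (t - 2) = t + 2. (Step 1 is a valid identity: 1/(t - 2) - 2/(t(t - 2)) = (t - 2)/(t(t - 2)) = 1/t.)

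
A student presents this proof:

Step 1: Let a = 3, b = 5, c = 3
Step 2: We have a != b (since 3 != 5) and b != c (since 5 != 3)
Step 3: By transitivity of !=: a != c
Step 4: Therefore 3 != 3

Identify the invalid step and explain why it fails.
Step 3: By transitivity of !=: a != c

Step 3 incorrectly applies transitivity to the '!=' relation. Transitivity states: if a R b and b R c, then a R c. However, '!=' is not transitive. Counterexample: 3 != 5 and 5 != 3, but 3 = 3 (both equal 3). Transitivity holds for relations like <, <=, =, but not for !=.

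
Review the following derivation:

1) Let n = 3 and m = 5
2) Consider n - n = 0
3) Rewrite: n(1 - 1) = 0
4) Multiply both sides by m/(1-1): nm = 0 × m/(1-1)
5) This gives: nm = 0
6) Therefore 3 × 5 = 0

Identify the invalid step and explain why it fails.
Step 4: Multiply both sides by m/(1-1): nm = 0 × m/(1-1)

Step 4 multiplies both sides by m/(1-1). However, 1-1 = 0, so this is multiplication by m/0, which is undefined. We cannot multiply by an undefined expression.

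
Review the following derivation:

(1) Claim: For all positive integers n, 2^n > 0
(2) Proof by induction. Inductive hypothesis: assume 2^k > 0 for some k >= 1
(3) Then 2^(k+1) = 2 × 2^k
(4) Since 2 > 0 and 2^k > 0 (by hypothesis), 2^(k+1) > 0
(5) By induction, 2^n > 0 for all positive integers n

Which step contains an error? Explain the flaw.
Step 5: By induction, 2^n > 0 for all positive integers n

Step 5 concludes the proof by induction, but no base case was ever established. A valid induction proof requires: (1) a base case proving 2^1 > 0, and (2) an inductive step showing IF 2^k > 0 THEN 2^(k+1) > 0. Steps 2-4 correctly establish the inductive step, but without the base case the conclusion in step 5 does not follow.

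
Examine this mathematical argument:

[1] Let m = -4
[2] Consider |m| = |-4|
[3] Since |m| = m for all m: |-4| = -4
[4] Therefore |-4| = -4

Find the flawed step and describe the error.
Step 3: Since |m| = m for all m: |-4| = -4

Step 3 incorrectly states that |m| = m for all m. The correct definition is |m| = m when m >= 0, and |m| = -m when m < 0. Since -4 < 0, we have |-4| = -(-4) = 4, not -4.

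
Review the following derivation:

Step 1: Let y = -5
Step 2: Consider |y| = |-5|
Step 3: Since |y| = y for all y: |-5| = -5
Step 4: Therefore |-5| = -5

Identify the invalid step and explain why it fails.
Step 3: Since |y| = y for all y: |-5| = -5

Step 3 incorrectly states that |y| = y for all y. The correct definition is |y| = y when y >= 0, and |y| = -y when y < 0. Since -5 < 0, we have |-5| = -(-5) = 5, not -5.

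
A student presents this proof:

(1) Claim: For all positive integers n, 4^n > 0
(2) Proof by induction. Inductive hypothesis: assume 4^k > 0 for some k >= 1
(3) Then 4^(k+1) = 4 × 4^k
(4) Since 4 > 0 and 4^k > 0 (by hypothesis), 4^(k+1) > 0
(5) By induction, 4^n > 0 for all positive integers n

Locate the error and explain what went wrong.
Step 5: By induction, 4^n > 0 for all positive integers n

Step 5 concludes the proof by induction, but no base case was ever established. A valid induction proof requires: (1) a base case proving 4^1 > 0, and (2) an inductive step showing IF 4^k > 0 THEN 4^(k+1) > 0. Steps 2-4 correctly establish the inductive step, but without the base case the conclusion in step 5 does not follow.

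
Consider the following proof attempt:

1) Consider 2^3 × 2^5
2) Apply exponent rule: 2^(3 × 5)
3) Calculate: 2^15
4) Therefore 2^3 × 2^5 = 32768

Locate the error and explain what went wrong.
Step 2: Apply exponent rule: 2^(3 × 5)

Step 2 incorrectly states that a^b × a^c = a^(b×c). The correct rule is a^b × a^c = a^(b+c). The actual value is 2^3 × 2^5 = 2^8 = 256, not 2^15 = 32768.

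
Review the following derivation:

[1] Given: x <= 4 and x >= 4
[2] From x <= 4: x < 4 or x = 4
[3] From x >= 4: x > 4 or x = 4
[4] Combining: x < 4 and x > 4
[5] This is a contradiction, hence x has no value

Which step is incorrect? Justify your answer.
Step 4: Combining: x < 4 and x > 4

Step 4 incorrectly combines the conditions. From x <= 4 and x >= 4, the intersection is x = 4. The error treats the 'or' cases as 'and' requirements. The correct conclusion is that x = 4 is the unique solution, not that no solution exists.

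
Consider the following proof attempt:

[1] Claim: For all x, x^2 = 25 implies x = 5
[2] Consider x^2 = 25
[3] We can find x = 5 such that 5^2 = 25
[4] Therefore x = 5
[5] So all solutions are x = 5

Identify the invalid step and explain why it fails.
Step 4: Therefore x = 5

Step 4 incorrectly concludes that x = 5 is the only solution. The proof shows that x = 5 is A solution (existence), but does not show it is the ONLY solution (uniqueness). In fact, x = -5 is also a solution since (-5)^2 = 25. Finding one solution doesn't prove there are no others.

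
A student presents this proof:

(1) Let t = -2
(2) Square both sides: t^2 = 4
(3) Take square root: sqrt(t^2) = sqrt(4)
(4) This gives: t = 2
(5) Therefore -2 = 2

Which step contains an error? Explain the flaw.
Step 4: This gives: t = 2

Step 4 incorrectly states that sqrt(t^2) = t. The correct identity is sqrt(t^2) = |t|. Since t = -2 < 0, we have sqrt(t^2) = |-2| = 2, not t = -2.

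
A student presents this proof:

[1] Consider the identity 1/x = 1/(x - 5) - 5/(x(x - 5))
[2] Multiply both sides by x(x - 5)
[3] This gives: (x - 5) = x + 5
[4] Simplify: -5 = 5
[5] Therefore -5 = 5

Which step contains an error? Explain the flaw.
Step 3: This gives: (x - 5) = x + 5

Step 3 makes a sign error when clearing denominators. Multiplying -5/(x(x - 5)) by x(x - 5) gives -5, not +5. The correct result is (x - 5) = x - 5, which is trivially true, not (x - 5) = x + 5. (Step 1 is a valid identity: 1/(x - 5) - 5/(x(x - 5)) = (x - 5)/(x(x - 5)) = 1/x.)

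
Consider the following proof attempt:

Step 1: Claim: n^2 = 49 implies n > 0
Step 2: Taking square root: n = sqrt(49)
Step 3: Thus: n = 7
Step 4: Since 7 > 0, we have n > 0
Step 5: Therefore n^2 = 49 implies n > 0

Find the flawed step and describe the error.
Step 2: Taking square root: n = sqrt(49)

Step 2 takes the square root and assumes the positive root only. The equation n^2 = 49 actually has two solutions: n = 7 and n = -7. The proof silently assumes n > 0 without justification, then uses this assumption to conclude n > 0, which is circular. The counterexample n = -7 shows the claim is false.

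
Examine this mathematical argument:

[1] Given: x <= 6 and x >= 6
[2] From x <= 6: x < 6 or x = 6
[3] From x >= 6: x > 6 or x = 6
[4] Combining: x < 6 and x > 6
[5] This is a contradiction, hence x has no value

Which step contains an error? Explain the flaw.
Step 4: Combining: x < 6 and x > 6

Step 4 incorrectly combines the conditions. From x <= 6 and x >= 6, the intersection is x = 6. The error treats the 'or' cases as 'and' requirements. The correct conclusion is that x = 6 is the unique solution, not that no solution exists.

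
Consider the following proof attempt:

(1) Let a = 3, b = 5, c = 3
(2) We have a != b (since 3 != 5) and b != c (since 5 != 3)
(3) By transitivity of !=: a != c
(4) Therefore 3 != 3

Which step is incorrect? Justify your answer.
Step 3: By transitivity of !=: a != c

Step 3 incorrectly applies transitivity to the '!=' relation. Transitivity states: if a R b and b R c, then a R c. However, '!=' is not transitive. Counterexample: 3 != 5 and 5 != 3, but 3 = 3 (both equal 3). Transitivity holds for relations like <, <=, =, but not for !=.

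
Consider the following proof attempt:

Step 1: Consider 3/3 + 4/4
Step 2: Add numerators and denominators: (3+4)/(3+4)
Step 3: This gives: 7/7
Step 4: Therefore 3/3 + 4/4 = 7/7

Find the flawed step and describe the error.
Step 2: Add numerators and denominators: (3+4)/(3+4)

Step 2 incorrectly adds fractions by separately adding numerators and denominators. This is wrong. The correct method requires a common denominator: 3/3 + 4/4 = (3×4 + 4×3)/(3×4) = 24/12 = 2. The method used gives 7/7, which is different.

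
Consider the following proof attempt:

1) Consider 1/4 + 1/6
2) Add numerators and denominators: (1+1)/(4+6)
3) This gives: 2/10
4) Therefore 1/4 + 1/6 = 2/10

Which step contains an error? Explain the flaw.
Step 2: Add numerators and denominators: (1+1)/(4+6)

Step 2 incorrectly adds fractions by separately adding numerators and denominators. This is wrong. The correct method requires a common denominator: 1/4 + 1/6 = (1×6 + 1×4)/(4×6) = 10/24 = 5/12. The method used gives 2/10, which is different.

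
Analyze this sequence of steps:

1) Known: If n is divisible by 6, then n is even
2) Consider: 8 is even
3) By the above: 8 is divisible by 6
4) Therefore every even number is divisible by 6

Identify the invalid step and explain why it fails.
Step 3: By the above: 8 is divisible by 6

Step 3 commits the fallacy of affirming the consequent. The known fact 'divisible by 6 → even' does NOT imply 'even → divisible by 6'. That would be the converse, which is false. For example, 8 is even but 8 ÷ 6 = 1.33, which is not an integer.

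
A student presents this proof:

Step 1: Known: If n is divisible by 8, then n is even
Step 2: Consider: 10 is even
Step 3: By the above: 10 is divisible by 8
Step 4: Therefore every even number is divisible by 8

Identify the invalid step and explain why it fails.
Step 3: By the above: 10 is divisible by 8

Step 3 commits the fallacy of affirming the consequent. The known fact 'divisible by 8 → even' does NOT imply 'even → divisible by 8'. That would be the converse, which is false. For example, 10 is even but 10 ÷ 8 = 1.25, which is not an integer.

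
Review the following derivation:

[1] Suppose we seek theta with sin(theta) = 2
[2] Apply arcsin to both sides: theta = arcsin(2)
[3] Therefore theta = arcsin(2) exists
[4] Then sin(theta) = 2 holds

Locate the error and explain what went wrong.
Step 2: Apply arcsin to both sides: theta = arcsin(2)

Step 2 applies arcsin to 2. However, arcsin(x) is only defined for x in [-1, 1] because sin(theta) can only produce values in that range. Since |2| > 1, arcsin(2) is undefined. There is no angle whose sine equals 2.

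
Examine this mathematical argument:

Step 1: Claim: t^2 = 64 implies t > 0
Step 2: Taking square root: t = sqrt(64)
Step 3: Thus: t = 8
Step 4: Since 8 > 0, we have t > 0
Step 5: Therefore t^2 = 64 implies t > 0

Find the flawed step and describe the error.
Step 2: Taking square root: t = sqrt(64)

Step 2 takes the square root and assumes the positive root only. The equation t^2 = 64 actually has two solutions: t = 8 and t = -8. The proof silently assumes t > 0 without justification, then uses this assumption to conclude t > 0, which is circular. The counterexample t = -8 shows the claim is false.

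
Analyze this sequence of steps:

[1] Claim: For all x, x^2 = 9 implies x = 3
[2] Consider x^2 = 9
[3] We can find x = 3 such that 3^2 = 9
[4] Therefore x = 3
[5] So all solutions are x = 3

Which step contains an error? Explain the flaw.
Step 4: Therefore x = 3

Step 4 incorrectly concludes that x = 3 is the only solution. The proof shows that x = 3 is A solution (existence), but does not show it is the ONLY solution (uniqueness). In fact, x = -3 is also a solution since (-3)^2 = 9. Finding one solution doesn't prove there are no others.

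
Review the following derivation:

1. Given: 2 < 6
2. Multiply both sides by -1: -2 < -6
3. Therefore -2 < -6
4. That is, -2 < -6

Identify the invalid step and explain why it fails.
Step 2: Multiply both sides by -1: -2 < -6

Step 2 multiplies both sides by -1 but fails to reverse the inequality sign. When multiplying (or dividing) an inequality by a negative number, the direction must be reversed. Since 2 < 6, we should get -2 > -6, i.e., -2 > -6.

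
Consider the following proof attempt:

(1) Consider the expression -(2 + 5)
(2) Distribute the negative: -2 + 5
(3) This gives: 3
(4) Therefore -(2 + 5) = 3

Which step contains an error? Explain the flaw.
Step 2: Distribute the negative: -2 + 5

Step 2 incorrectly distributes the negative sign. The correct distribution is -(2 + 5) = -2 - 5 = -7. The negative must be applied to both terms, not just the first. The error treats -(2 + 5) as -2 + 5, which equals 3 instead of -7.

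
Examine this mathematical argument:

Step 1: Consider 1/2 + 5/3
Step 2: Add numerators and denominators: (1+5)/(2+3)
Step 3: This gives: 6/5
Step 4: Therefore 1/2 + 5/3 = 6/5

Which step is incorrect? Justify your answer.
Step 2: Add numerators and denominators: (1+5)/(2+3)

Step 2 incorrectly adds fractions by separately adding numerators and denominators. This is wrong. The correct method requires a common denominator: 1/2 + 5/3 = (1×3 + 5×2)/(2×3) = 13/6 = 13/6. The method used gives 6/5, which is different.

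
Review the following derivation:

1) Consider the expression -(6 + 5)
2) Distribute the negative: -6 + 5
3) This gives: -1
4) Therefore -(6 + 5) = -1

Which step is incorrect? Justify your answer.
Step 2: Distribute the negative: -6 + 5

Step 2 incorrectly distributes the negative sign. The correct distribution is -(6 + 5) = -6 - 5 = -11. The negative must be applied to both terms, not just the first. The error treats -(6 + 5) as -6 + 5, which equals -1 instead of -11.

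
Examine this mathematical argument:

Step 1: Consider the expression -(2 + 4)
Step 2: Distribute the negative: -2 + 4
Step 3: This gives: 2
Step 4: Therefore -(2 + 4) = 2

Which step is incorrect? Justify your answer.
Step 2: Distribute the negative: -2 + 4

Step 2 incorrectly distributes the negative sign. The correct distribution is -(2 + 4) = -2 - 4 = -6. The negative must be applied to both terms, not just the first. The error treats -(2 + 4) as -2 + 4, which equals 2 instead of -6.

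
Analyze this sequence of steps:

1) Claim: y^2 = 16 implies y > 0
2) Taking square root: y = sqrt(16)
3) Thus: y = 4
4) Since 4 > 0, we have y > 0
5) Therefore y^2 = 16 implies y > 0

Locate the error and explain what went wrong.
Step 2: Taking square root: y = sqrt(16)

Step 2 takes the square root and assumes the positive root only. The equation y^2 = 16 actually has two solutions: y = 4 and y = -4. The proof silently assumes y > 0 without justification, then uses this assumption to conclude y > 0, which is circular. The counterexample y = -4 shows the claim is false.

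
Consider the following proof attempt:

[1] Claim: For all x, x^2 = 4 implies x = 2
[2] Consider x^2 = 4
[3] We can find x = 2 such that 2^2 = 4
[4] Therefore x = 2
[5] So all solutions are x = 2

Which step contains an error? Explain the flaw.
Step 4: Therefore x = 2

Step 4 incorrectly concludes that x = 2 is the only solution. The proof shows that x = 2 is A solution (existence), but does not show it is the ONLY solution (uniqueness). In fact, x = -2 is also a solution since (-2)^2 = 4. Finding one solution doesn't prove there are no others.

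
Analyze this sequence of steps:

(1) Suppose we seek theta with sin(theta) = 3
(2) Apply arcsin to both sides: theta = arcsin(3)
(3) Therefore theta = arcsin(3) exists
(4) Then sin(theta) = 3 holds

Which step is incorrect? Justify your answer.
Step 2: Apply arcsin to both sides: theta = arcsin(3)

Step 2 applies arcsin to 3. However, arcsin(x) is only defined for x in [-1, 1] because sin(theta) can only produce values in that range. Since |3| > 1, arcsin(3) is undefined. There is no angle whose sine equals 3.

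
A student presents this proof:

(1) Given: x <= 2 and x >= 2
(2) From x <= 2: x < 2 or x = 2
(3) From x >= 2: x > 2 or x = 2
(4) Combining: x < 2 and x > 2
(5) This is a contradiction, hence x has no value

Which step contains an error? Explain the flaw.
Step 4: Combining: x < 2 and x > 2

Step 4 incorrectly combines the conditions. From x <= 2 and x >= 2, the intersection is x = 2. The error treats the 'or' cases as 'and' requirements. The correct conclusion is that x = 2 is the unique solution, not that no solution exists.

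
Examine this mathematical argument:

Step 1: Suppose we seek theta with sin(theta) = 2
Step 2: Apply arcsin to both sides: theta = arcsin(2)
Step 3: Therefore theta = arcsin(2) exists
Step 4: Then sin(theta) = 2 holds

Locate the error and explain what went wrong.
Step 2: Apply arcsin to both sides: theta = arcsin(2)

Step 2 applies arcsin to 2. However, arcsin(x) is only defined for x in [-1, 1] because sin(theta) can only produce values in that range. Since |2| > 1, arcsin(2) is undefined. There is no angle whose sine equals 2.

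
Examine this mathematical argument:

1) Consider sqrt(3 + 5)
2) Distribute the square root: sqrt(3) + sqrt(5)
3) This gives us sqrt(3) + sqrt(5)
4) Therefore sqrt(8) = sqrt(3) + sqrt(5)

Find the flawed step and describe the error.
Step 2: Distribute the square root: sqrt(3) + sqrt(5)

Step 2 incorrectly 'distributes' the square root over addition. The square root function does not distribute: sqrt(a + b) ≠ sqrt(a) + sqrt(b). In fact, sqrt(3 + 5) = sqrt(8) ≈ 2.8284, while sqrt(3) + sqrt(5) ≈ 3.9681.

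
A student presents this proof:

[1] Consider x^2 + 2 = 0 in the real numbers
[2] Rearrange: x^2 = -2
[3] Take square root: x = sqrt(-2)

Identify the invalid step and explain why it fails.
Step 3: Take square root: x = sqrt(-2)

Step 3 takes the square root of -2, which is negative. In the real number system, the square root of a negative number is undefined. The equation x^2 + 2 = 0 has no real solutions. Square roots of negative numbers only exist in the complex numbers.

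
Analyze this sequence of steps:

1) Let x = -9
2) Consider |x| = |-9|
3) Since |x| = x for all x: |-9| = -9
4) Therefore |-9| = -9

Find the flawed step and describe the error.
Step 3: Since |x| = x for all x: |-9| = -9

Step 3 incorrectly states that |x| = x for all x. The correct definition is |x| = x when x >= 0, and |x| = -x when x < 0. Since -9 < 0, we have |-9| = -(-9) = 9, not -9.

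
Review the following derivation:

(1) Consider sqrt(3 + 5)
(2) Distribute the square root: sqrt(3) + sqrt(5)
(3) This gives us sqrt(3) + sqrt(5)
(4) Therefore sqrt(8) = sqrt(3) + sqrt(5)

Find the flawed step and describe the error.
Step 2: Distribute the square root: sqrt(3) + sqrt(5)

Step 2 incorrectly 'distributes' the square root over addition. The square root function does not distribute: sqrt(a + b) ≠ sqrt(a) + sqrt(b). In fact, sqrt(3 + 5) = sqrt(8) ≈ 2.8284, while sqrt(3) + sqrt(5) ≈ 3.9681.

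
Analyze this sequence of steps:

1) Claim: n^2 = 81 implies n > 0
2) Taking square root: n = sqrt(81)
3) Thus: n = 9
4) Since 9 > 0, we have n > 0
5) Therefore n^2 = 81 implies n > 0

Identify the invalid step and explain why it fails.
Step 2: Taking square root: n = sqrt(81)

Step 2 takes the square root and assumes the positive root only. The equation n^2 = 81 actually has two solutions: n = 9 and n = -9. The proof silently assumes n > 0 without justification, then uses this assumption to conclude n > 0, which is circular. The counterexample n = -9 shows the claim is false.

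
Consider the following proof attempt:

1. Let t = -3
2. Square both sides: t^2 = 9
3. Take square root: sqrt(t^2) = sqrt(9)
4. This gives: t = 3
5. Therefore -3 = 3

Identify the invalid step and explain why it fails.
Step 4: This gives: t = 3

Step 4 incorrectly states that sqrt(t^2) = t. The correct identity is sqrt(t^2) = |t|. Since t = -3 < 0, we have sqrt(t^2) = |-3| = 3, not t = -3.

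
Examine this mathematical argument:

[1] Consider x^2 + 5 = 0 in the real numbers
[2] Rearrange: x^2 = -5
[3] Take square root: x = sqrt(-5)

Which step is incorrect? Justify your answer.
Step 3: Take square root: x = sqrt(-5)

Step 3 takes the square root of -5, which is negative. In the real number system, the square root of a negative number is undefined. The equation x^2 + 5 = 0 has no real solutions. Square roots of negative numbers only exist in the complex numbers.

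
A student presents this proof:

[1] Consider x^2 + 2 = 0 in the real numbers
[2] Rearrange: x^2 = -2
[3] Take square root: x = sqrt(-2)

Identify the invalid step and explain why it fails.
Step 3: Take square root: x = sqrt(-2)

Step 3 takes the square root of -2, which is negative. In the real number system, the square root of a negative number is undefined. The equation x^2 + 2 = 0 has no real solutions. Square roots of negative numbers only exist in the complex numbers.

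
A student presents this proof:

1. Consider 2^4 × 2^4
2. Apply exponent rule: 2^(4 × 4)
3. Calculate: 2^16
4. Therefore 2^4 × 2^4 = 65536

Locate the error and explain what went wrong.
Step 2: Apply exponent rule: 2^(4 × 4)

Step 2 incorrectly states that a^b × a^c = a^(b×c). The correct rule is a^b × a^c = a^(b+c). The actual value is 2^4 × 2^4 = 2^8 = 256, not 2^16 = 65536.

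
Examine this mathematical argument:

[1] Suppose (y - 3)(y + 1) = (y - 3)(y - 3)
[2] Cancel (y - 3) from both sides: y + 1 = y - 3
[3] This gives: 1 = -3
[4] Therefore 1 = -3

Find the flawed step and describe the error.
Step 2: Cancel (y - 3) from both sides: y + 1 = y - 3

Step 2 cancels (y - 3) from both sides. This is only valid if (y - 3) ≠ 0, i.e., y ≠ 3. When y = 3, both sides equal zero regardless of the other factors. The correct approach requires considering y = 3 as a separate case.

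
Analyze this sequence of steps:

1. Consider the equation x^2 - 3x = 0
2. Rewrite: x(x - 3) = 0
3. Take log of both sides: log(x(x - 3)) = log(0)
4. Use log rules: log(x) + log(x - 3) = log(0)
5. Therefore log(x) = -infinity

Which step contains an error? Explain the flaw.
Step 3: Take log of both sides: log(x(x - 3)) = log(0)

Step 3 takes the logarithm of both sides, resulting in log(0) on the right side. The logarithm is only defined for positive numbers; log(0) is undefined (approaches negative infinity). This operation is invalid.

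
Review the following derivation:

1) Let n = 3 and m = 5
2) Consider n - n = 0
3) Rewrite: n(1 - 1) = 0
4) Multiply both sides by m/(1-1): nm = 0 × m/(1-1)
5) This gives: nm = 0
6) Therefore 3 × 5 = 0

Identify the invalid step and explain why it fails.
Step 4: Multiply both sides by m/(1-1): nm = 0 × m/(1-1)

Step 4 multiplies both sides by m/(1-1). However, 1-1 = 0, so this is multiplication by m/0, which is undefined. We cannot multiply by an undefined expression.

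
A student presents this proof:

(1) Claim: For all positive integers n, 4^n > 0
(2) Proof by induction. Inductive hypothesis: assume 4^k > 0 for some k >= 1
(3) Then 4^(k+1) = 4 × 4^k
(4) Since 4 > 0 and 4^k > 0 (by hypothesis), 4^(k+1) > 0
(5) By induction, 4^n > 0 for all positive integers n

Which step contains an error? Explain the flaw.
Step 5: By induction, 4^n > 0 for all positive integers n

Step 5 concludes the proof by induction, but no base case was ever established. A valid induction proof requires: (1) a base case proving 4^1 > 0, and (2) an inductive step showing IF 4^k > 0 THEN 4^(k+1) > 0. Steps 2-4 correctly establish the inductive step, but without the base case the conclusion in step 5 does not follow.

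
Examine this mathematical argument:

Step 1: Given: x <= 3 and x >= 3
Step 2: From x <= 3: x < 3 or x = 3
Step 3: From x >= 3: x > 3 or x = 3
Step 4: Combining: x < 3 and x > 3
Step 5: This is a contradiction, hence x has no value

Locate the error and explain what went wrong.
Step 4: Combining: x < 3 and x > 3

Step 4 incorrectly combines the conditions. From x <= 3 and x >= 3, the intersection is x = 3. The error treats the 'or' cases as 'and' requirements. The correct conclusion is that x = 3 is the unique solution, not that no solution exists.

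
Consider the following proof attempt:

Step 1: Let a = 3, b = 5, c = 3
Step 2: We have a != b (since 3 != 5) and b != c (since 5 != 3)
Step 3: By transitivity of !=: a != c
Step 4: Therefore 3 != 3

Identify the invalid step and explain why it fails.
Step 3: By transitivity of !=: a != c

Step 3 incorrectly applies transitivity to the '!=' relation. Transitivity states: if a R b and b R c, then a R c. However, '!=' is not transitive. Counterexample: 3 != 5 and 5 != 3, but 3 = 3 (both equal 3). Transitivity holds for relations like <, <=, =, but not for !=.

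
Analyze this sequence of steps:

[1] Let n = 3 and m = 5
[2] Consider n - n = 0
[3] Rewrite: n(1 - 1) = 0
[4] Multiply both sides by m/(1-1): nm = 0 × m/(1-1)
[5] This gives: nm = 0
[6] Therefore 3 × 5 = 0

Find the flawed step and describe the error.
Step 4: Multiply both sides by m/(1-1): nm = 0 × m/(1-1)

Step 4 multiplies both sides by m/(1-1). However, 1-1 = 0, so this is multiplication by m/0, which is undefined. We cannot multiply by an undefined expression.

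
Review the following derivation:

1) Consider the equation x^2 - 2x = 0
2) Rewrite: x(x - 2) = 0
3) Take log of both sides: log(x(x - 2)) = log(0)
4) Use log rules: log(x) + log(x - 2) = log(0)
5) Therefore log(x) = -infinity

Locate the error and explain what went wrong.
Step 3: Take log of both sides: log(x(x - 2)) = log(0)

Step 3 takes the logarithm of both sides, resulting in log(0) on the right side. The logarithm is only defined for positive numbers; log(0) is undefined (approaches negative infinity). This operation is invalid.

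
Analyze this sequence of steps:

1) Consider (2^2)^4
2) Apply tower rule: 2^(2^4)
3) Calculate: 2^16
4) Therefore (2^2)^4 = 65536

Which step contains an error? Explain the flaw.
Step 2: Apply tower rule: 2^(2^4)

Step 2 incorrectly states that (a^b)^c = a^(b^c). The correct rule is (a^b)^c = a^(b×c). The actual value is (2^2)^4 = 2^8 = 256, not 2^16 = 65536.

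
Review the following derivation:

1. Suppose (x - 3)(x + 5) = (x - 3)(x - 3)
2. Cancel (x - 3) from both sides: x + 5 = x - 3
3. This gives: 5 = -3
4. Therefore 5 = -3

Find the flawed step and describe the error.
Step 2: Cancel (x - 3) from both sides: x + 5 = x - 3

Step 2 cancels (x - 3) from both sides. This is only valid if (x - 3) ≠ 0, i.e., x ≠ 3. When x = 3, both sides equal zero regardless of the other factors. The correct approach requires considering x = 3 as a separate case.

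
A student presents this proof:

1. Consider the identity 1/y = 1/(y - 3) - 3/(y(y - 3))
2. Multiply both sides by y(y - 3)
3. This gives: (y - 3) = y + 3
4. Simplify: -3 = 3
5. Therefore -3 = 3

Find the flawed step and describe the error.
Step 3: This gives: (y - 3) = y + 3

Step 3 makes a sign error when clearing denominators. Multiplying -3/(y(y - 3)) by y(y - 3) gives -3, not +3. The correct result is (y - 3) = y - 3, which is trivially true, not (y - 3) = y + 3. (Step 1 is a valid identity: 1/(y - 3) - 3/(y(y - 3)) = (y - 3)/(y(y - 3)) = 1/y.)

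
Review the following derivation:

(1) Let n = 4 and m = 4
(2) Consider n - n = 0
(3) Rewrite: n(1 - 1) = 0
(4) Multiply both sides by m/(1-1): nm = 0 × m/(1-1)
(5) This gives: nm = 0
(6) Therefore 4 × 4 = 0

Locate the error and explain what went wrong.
Step 4: Multiply both sides by m/(1-1): nm = 0 × m/(1-1)

Step 4 multiplies both sides by m/(1-1). However, 1-1 = 0, so this is multiplication by m/0, which is undefined. We cannot multiply by an undefined expression.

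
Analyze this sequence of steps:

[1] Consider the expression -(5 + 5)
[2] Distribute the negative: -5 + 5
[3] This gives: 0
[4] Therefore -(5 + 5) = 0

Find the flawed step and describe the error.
Step 2: Distribute the negative: -5 + 5

Step 2 incorrectly distributes the negative sign. The correct distribution is -(5 + 5) = -5 - 5 = -10. The negative must be applied to both terms, not just the first. The error treats -(5 + 5) as -5 + 5, which equals 0 instead of -10.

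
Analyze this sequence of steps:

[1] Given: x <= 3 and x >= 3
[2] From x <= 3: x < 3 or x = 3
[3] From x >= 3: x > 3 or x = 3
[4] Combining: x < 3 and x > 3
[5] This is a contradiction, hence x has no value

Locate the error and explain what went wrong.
Step 4: Combining: x < 3 and x > 3

Step 4 incorrectly combines the conditions. From x <= 3 and x >= 3, the intersection is x = 3. The error treats the 'or' cases as 'and' requirements. The correct conclusion is that x = 3 is the unique solution, not that no solution exists.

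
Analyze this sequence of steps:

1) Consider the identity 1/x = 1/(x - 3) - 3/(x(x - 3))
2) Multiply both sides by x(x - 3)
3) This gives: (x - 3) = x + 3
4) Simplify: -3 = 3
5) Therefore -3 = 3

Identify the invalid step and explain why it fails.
Step 3: This gives: (x - 3) = x + 3

Step 3 makes a sign error when clearing denominators. Multiplying -3/(x(x - 3)) by x(x - 3) gives -3, not +3. The correct result is (x - 3) = x - 3, which is trivially true, not (x - 3) = x + 3. (Step 1 is a valid identity: 1/(x - 3) - 3/(x(x - 3)) = (x - 3)/(x(x - 3)) = 1/x.)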